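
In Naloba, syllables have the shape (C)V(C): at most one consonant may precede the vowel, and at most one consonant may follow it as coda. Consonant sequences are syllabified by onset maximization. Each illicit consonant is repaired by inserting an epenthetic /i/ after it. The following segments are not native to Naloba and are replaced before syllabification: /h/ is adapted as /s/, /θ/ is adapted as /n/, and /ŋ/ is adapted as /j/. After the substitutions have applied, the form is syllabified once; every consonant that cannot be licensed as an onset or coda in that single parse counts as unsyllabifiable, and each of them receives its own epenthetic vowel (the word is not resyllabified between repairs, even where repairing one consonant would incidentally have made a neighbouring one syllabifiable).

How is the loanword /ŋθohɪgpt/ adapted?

jinosɪgpiti

Substitution: /ŋ/ → /j/, /θ/ → /n/, /h/ → /s/, giving /jnosɪgpt/.
The consonants /j/, /p/, /t/ cannot be parsed into a legal (C)V(C) syllable (at most one coda consonant is licensed; onsets are limited to one consonant).
Each unlicensed consonant becomes the onset of a new syllable: /j/ → /ji/, /p/ → /pi/, /t/ → /ti/.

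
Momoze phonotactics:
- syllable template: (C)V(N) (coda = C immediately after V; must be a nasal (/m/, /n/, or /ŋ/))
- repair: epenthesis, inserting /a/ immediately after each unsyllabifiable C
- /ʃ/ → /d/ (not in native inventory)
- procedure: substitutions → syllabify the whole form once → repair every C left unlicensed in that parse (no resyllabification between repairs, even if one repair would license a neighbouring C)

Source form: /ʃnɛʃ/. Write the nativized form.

danɛda

Substitution: /ʃ/ → /d/, giving /dnɛd/.
The consonants /d/, /d/ cannot be parsed into a legal (C)V(N) syllable (only a nasal (/m/, /n/, or /ŋ/) is licensed in coda position; onsets are limited to one consonant).
Epenthesis after each stranded consonant: /d/ → /da/, /d/ → /da/.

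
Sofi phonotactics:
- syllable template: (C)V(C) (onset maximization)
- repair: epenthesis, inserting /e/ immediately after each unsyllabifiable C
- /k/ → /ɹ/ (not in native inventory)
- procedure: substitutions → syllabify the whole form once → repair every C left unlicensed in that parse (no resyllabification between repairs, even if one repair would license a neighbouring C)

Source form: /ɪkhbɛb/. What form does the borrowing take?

ɪɹhebɛb

Substitution: /k/ → /ɹ/, giving /ɪɹhbɛb/.
The consonants /h/ cannot be parsed into a legal (C)V(C) syllable (at most one coda consonant is licensed; onsets are limited to one consonant).
Each unlicensed consonant becomes the onset of a new syllable: /h/ → /he/.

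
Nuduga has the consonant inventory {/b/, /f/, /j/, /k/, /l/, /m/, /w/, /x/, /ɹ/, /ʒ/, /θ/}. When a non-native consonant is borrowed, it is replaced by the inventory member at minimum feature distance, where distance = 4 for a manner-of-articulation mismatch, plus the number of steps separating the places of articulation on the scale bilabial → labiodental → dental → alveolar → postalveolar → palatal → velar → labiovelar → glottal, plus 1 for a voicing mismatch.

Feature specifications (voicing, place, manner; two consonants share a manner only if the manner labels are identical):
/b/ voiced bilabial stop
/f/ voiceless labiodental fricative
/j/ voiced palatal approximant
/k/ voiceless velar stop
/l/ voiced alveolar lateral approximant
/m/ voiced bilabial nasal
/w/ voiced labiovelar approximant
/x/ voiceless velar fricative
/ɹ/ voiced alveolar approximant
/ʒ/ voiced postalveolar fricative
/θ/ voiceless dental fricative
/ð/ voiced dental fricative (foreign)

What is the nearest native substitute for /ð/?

θ

/θ/ is closest: same manner (fricative), place distance 0 (dental→dental), voicing differs (+1); total 1. Next closest is /f/ at distance 2.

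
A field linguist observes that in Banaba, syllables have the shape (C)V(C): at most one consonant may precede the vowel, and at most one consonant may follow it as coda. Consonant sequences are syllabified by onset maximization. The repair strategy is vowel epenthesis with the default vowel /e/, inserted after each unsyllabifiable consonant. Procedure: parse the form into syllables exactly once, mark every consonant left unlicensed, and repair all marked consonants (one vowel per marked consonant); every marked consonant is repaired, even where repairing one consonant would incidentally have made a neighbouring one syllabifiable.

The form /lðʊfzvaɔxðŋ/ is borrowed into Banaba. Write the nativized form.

Under (C)V(C), the unsyllabifiable consonants are /l/, /z/, /ð/, /ŋ/ (at most one coda consonant is licensed; onsets are limited to one consonant).
Each unlicensed consonant becomes the onset of a new syllable: /l/ → /le/, /z/ → /ze/, /ð/ → /ðe/, /ŋ/ → /ŋe/.

leðʊfzevaɔxðeŋe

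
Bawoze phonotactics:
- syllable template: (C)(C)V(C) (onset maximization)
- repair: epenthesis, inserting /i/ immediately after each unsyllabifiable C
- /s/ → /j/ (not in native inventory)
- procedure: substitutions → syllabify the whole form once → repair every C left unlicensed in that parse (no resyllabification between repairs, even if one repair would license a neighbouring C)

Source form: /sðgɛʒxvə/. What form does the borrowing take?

jiðgɛʒxvə

Substitution: /s/ → /j/, giving /jðgɛʒxvə/.
Under (C)(C)V(C), the unsyllabifiable consonants are /j/ (at most one coda consonant is licensed; onsets may contain at most 2 consonants).
Each unlicensed consonant becomes the onset of a new syllable: /j/ → /ji/.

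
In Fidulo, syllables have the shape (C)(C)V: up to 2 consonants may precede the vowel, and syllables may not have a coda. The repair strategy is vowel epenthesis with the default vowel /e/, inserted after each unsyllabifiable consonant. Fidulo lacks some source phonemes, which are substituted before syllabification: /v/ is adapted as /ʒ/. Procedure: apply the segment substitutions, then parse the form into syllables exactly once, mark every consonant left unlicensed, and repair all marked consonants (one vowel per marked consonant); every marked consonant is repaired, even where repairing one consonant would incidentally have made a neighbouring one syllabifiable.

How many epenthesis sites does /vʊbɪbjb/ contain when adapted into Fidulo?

3

After substitution the input is /ʒʊbɪbjb/.
The unsyllabifiable consonants are /b/, /j/, /b/; each receives one epenthetic vowel.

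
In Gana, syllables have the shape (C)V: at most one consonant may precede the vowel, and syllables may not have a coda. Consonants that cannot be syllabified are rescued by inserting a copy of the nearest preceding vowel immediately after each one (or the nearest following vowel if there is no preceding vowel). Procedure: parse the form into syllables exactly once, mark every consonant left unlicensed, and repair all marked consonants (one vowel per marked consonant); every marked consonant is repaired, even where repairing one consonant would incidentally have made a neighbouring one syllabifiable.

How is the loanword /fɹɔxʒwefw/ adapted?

fɔɹɔxɔʒɔwefewe

The consonants /f/, /x/, /ʒ/, /f/, /w/ cannot be parsed into a legal (C)V syllable (no codas are permitted; onsets are limited to one consonant).
Epenthesis after each stranded consonant: /f/ → /fɔ/, /x/ → /xɔ/, /ʒ/ → /ʒɔ/, /f/ → /fe/, /w/ → /we/.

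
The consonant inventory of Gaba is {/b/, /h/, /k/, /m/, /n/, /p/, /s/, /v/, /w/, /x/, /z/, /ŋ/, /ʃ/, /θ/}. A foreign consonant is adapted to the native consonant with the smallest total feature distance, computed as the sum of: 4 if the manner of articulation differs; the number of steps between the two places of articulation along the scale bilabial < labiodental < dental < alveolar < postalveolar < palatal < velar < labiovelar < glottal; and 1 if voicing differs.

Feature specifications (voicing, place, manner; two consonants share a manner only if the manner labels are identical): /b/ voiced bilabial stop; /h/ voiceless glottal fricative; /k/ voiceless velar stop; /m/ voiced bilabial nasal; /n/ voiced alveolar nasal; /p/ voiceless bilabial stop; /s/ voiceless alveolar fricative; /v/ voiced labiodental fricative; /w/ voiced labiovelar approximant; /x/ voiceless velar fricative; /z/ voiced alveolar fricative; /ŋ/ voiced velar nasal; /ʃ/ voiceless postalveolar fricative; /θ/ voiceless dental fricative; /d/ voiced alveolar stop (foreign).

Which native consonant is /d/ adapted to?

b

/b/ is closest: same manner (stop), place distance 3 (alveolar→bilabial), same voicing; total 3. Next closest is /k/ at distance 4.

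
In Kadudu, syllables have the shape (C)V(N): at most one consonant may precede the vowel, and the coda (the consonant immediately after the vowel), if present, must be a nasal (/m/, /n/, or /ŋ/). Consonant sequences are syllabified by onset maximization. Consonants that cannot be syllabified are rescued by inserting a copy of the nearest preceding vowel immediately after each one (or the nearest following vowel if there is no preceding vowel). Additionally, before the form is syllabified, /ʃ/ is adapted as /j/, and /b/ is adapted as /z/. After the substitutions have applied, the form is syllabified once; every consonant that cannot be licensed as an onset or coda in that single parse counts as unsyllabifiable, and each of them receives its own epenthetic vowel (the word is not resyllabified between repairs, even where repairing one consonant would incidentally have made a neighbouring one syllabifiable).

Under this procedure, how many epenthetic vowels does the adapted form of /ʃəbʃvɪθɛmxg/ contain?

After substitution the input is /jəzjvɪθɛmxg/.
The unsyllabifiable consonants are /z/, /j/, /x/, /g/; each receives one epenthetic vowel.

4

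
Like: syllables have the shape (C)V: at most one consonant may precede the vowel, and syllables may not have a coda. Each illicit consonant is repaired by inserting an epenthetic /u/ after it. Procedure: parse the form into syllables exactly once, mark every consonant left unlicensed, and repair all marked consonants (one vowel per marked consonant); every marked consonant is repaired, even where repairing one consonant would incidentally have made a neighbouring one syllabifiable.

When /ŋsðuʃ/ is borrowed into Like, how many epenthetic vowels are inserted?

3

The unsyllabifiable consonants are /ŋ/, /s/, /ʃ/; each receives one epenthetic vowel.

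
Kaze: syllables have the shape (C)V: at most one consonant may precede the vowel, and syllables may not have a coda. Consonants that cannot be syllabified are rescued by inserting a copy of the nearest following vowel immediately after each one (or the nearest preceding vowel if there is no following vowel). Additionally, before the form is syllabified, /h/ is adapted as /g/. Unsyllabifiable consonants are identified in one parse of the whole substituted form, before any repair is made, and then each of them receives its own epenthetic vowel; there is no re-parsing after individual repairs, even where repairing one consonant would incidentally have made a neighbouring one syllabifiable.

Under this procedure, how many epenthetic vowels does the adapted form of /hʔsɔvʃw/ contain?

After substitution the input is /gʔsɔvʃw/.
The unsyllabifiable consonants are /g/, /ʔ/, /v/, /ʃ/, /w/; each receives one epenthetic vowel.

5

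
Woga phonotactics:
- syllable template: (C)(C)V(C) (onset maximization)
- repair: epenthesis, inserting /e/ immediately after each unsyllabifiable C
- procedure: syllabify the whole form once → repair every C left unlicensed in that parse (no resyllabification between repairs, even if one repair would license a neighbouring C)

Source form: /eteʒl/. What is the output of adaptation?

eteʒle

The consonants /l/ cannot be parsed into a legal (C)(C)V(C) syllable (at most one coda consonant is licensed; onsets may contain at most 2 consonants).
Epenthesis after each stranded consonant: /l/ → /le/.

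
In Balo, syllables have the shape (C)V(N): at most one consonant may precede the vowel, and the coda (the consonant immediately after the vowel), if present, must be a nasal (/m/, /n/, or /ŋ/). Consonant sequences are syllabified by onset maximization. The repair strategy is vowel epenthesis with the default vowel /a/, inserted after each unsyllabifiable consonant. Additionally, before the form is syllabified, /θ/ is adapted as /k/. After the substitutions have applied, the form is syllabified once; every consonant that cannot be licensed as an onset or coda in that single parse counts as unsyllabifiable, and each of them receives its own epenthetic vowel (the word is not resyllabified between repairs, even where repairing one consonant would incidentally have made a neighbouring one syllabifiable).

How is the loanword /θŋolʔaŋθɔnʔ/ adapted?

kaŋolaʔaŋkɔnʔa

Substitution: /θ/ → /k/, giving /kŋolʔaŋkɔnʔ/.
Syllabifying with onset maximization leaves /k/, /l/, /ʔ/ stranded (only a nasal (/m/, /n/, or /ŋ/) is licensed in coda position; onsets are limited to one consonant).
Epenthesis after each stranded consonant: /k/ → /ka/, /l/ → /la/, /ʔ/ → /ʔa/.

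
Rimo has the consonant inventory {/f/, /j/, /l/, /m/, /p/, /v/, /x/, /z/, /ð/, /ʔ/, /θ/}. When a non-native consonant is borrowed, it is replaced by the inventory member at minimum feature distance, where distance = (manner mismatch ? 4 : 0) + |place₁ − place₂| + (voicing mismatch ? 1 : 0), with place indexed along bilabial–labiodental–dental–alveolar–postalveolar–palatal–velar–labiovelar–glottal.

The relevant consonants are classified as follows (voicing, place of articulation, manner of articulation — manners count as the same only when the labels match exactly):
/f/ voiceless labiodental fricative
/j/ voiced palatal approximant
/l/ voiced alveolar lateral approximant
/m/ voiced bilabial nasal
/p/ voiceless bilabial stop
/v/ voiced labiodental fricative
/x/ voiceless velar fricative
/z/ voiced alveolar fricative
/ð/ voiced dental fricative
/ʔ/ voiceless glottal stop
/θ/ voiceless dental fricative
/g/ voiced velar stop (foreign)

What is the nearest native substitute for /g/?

ʔ

/ʔ/ is closest: same manner (stop), place distance 2 (velar→glottal), voicing differs (+1); total 3. Next closest is /j/ at distance 5.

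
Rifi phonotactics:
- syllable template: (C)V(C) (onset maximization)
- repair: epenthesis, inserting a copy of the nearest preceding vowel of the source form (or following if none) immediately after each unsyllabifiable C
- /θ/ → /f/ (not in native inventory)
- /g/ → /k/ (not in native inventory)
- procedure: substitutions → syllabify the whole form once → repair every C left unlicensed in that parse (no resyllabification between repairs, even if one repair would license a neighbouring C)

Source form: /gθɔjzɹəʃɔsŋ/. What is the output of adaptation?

Substitution: /g/ → /k/, /θ/ → /f/, giving /kfɔjzɹəʃɔsŋ/.
The consonants /k/, /z/, /ŋ/ cannot be parsed into a legal (C)V(C) syllable (at most one coda consonant is licensed; onsets are limited to one consonant).
Each unlicensed consonant becomes the onset of a new syllable: /k/ → /kɔ/, /z/ → /zɔ/, /ŋ/ → /ŋɔ/.

kɔfɔjzɔɹəʃɔsŋɔ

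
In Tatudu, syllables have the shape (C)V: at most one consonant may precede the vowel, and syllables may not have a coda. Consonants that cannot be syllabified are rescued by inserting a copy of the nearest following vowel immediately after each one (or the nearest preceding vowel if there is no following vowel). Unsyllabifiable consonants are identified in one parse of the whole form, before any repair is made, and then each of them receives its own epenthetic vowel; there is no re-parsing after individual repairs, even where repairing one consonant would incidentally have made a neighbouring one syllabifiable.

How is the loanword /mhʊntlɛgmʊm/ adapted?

mʊhʊnɛtɛlɛgʊmʊmʊ

Syllabifying with onset maximization leaves /m/, /n/, /t/, /g/, /m/ stranded (no codas are permitted; onsets are limited to one consonant).
Each unlicensed consonant becomes the onset of a new syllable: /m/ → /mʊ/, /n/ → /nɛ/, /t/ → /tɛ/, /g/ → /gʊ/, /m/ → /mʊ/.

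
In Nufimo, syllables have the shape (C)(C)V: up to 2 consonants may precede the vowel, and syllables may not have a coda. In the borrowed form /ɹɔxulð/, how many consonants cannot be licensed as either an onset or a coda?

2

Syllabifying with onset maximization leaves /l/, /ð/ stranded (no codas are permitted; onsets may contain at most 2 consonants).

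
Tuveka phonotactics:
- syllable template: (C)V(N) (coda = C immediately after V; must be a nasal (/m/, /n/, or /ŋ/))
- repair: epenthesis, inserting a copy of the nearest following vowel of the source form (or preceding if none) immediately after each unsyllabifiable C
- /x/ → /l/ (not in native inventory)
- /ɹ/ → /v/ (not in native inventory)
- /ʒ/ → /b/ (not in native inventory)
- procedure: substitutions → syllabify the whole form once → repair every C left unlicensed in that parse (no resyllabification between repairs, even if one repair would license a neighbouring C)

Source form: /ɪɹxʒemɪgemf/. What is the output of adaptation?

Substitution: /ɹ/ → /v/, /x/ → /l/, /ʒ/ → /b/, giving /ɪvlbemɪgemf/.
Under (C)V(N), the unsyllabifiable consonants are /v/, /l/, /f/ (only a nasal (/m/, /n/, or /ŋ/) is licensed in coda position; onsets are limited to one consonant).
Each unlicensed consonant becomes the onset of a new syllable: /v/ → /ve/, /l/ → /le/, /f/ → /fe/.

ɪvelebemɪgemfe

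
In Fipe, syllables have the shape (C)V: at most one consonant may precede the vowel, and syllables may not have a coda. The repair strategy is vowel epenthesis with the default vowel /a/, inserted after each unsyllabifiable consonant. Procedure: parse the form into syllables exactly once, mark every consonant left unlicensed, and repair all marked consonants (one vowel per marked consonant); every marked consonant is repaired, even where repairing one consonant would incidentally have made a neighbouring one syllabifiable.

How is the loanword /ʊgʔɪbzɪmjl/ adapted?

Under (C)V, the unsyllabifiable consonants are /g/, /b/, /m/, /j/, /l/ (no codas are permitted; onsets are limited to one consonant).
Inserting the epenthetic vowel yields /g/ → /ga/, /b/ → /ba/, /m/ → /ma/, /j/ → /ja/, /l/ → /la/.

ʊgaʔɪbazɪmajala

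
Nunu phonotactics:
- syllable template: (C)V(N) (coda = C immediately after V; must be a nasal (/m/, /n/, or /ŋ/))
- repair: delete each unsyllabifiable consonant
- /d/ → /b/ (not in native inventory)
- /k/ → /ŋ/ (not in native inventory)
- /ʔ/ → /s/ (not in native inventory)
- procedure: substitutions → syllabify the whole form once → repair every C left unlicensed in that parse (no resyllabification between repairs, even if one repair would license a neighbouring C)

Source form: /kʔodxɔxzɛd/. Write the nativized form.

Substitution: /k/ → /ŋ/, /ʔ/ → /s/, /d/ → /b/, giving /ŋsobxɔxzɛb/.
Syllabifying with onset maximization leaves /ŋ/, /b/, /x/, /b/ stranded (only a nasal (/m/, /n/, or /ŋ/) is licensed in coda position; onsets are limited to one consonant).
Deleting the stranded consonants removes /ŋ/, /b/, /x/, /b/.

soxɔzɛ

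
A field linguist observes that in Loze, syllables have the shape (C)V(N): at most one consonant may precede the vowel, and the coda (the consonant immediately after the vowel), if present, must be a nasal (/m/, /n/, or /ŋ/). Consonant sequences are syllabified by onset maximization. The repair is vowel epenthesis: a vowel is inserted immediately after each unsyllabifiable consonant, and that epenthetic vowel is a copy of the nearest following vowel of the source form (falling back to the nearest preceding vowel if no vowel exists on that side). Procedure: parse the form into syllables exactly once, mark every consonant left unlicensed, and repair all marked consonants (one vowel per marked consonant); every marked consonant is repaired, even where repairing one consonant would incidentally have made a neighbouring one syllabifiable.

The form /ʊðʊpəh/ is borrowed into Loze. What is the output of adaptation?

Under (C)V(N), the unsyllabifiable consonants are /h/ (only a nasal (/m/, /n/, or /ŋ/) is licensed in coda position; onsets are limited to one consonant).
Epenthesis after each stranded consonant: /h/ → /hə/.

ʊðʊpəhə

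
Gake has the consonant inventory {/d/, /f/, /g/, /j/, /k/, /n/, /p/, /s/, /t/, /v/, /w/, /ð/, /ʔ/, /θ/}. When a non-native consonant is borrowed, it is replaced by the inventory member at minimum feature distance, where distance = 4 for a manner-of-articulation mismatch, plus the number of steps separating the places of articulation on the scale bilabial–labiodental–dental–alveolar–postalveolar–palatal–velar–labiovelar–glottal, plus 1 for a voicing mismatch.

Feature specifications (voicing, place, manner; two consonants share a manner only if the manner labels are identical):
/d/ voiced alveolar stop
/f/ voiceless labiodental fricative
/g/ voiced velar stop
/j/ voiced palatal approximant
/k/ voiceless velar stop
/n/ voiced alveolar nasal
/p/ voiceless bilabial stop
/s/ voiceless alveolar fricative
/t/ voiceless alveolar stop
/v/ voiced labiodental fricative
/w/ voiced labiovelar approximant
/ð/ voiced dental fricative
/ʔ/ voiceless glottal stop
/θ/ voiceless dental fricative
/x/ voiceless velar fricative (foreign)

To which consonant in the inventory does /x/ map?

s

/s/ is closest: same manner (fricative), place distance 3 (velar→alveolar), same voicing; total 3. Next closest is /k/ at distance 4.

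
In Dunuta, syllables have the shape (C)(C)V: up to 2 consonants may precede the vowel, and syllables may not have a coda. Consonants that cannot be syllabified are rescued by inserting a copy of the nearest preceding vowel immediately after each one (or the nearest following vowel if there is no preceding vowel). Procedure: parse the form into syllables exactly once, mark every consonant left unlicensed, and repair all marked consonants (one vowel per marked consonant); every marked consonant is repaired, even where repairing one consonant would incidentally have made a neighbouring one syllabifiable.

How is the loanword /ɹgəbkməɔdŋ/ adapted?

The consonants /b/, /d/, /ŋ/ cannot be parsed into a legal (C)(C)V syllable (no codas are permitted; onsets may contain at most 2 consonants).
Epenthesis after each stranded consonant: /b/ → /bə/, /d/ → /dɔ/, /ŋ/ → /ŋɔ/.

ɹgəbəkməɔdɔŋɔ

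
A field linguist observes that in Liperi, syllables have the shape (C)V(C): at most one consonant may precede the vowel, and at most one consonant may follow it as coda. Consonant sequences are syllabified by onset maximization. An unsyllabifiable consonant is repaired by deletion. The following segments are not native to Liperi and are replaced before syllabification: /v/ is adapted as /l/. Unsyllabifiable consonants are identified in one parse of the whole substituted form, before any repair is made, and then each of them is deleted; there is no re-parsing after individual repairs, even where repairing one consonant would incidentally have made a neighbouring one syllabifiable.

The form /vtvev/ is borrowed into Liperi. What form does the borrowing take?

Substitution: /v/ → /l/, giving /ltlel/.
Syllabifying with onset maximization leaves /l/, /t/ stranded (at most one coda consonant is licensed; onsets are limited to one consonant).
Each unlicensed consonant is deleted: /l/, /t/.

lel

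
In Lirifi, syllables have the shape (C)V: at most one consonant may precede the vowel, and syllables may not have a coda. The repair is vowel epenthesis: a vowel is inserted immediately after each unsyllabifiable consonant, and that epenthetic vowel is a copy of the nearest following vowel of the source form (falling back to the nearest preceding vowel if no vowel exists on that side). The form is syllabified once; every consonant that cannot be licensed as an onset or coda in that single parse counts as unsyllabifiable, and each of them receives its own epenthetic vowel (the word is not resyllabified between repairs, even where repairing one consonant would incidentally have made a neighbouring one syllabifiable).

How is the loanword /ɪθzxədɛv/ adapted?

ɪθəzəxədɛvɛ

Syllabifying with onset maximization leaves /θ/, /z/, /v/ stranded (no codas are permitted; onsets are limited to one consonant).
Inserting the epenthetic vowel yields /θ/ → /θə/, /z/ → /zə/, /v/ → /vɛ/.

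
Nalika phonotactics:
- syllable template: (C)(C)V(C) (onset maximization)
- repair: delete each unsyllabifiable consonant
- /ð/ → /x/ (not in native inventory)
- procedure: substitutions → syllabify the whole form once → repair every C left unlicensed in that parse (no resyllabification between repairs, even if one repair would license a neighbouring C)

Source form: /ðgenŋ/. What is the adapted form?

xgen

Substitution: /ð/ → /x/, giving /xgenŋ/.
Syllabifying with onset maximization leaves /ŋ/ stranded (at most one coda consonant is licensed; onsets may contain at most 2 consonants).
Deletion applies to /ŋ/.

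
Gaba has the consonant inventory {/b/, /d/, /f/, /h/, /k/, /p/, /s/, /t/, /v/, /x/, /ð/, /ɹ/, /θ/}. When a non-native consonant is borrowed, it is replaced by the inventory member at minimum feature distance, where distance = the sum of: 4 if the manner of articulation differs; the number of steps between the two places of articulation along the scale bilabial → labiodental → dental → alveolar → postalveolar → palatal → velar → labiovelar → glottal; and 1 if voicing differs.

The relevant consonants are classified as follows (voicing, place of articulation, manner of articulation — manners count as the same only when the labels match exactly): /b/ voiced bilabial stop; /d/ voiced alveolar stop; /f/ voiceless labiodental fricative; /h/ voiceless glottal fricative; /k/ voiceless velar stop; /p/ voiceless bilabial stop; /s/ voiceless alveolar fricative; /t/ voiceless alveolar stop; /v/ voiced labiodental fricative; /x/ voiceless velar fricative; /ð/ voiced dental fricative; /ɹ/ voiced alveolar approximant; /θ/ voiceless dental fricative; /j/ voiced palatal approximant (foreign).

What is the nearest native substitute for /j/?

/ɹ/ is closest: same manner (approximant), place distance 2 (palatal→alveolar), same voicing; total 2. Next closest is /d/ at distance 6.

ɹ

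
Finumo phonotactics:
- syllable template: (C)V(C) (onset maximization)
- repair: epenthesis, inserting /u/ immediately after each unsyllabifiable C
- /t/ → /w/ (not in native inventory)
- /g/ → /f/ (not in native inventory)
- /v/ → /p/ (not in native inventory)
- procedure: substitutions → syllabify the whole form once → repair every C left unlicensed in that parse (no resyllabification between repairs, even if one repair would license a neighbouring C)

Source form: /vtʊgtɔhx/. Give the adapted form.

Substitution: /v/ → /p/, /t/ → /w/, /g/ → /f/, giving /pwʊfwɔhx/.
Under (C)V(C), the unsyllabifiable consonants are /p/, /x/ (at most one coda consonant is licensed; onsets are limited to one consonant).
Inserting the epenthetic vowel yields /p/ → /pu/, /x/ → /xu/.

puwʊfwɔhxu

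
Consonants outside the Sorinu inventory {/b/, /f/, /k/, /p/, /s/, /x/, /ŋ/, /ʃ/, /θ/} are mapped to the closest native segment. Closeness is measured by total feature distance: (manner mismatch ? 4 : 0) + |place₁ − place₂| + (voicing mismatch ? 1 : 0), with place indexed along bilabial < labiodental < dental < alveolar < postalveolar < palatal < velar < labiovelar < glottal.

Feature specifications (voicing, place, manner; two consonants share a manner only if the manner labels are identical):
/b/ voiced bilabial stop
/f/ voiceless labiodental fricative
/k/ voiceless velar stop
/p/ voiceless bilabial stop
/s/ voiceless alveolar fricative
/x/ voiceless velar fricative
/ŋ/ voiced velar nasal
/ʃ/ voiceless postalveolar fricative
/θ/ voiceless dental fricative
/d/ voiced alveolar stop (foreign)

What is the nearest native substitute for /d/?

/b/ is closest: same manner (stop), place distance 3 (alveolar→bilabial), same voicing; total 3. Next closest is /k/ at distance 4.

b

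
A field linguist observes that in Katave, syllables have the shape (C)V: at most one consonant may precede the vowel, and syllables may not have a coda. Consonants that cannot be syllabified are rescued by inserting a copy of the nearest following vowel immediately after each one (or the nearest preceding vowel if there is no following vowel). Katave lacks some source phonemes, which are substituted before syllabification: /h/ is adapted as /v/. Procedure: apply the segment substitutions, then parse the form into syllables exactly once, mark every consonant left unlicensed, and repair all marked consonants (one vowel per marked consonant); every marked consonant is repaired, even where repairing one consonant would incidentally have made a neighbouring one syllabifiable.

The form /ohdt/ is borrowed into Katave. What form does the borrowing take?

Substitution: /h/ → /v/, giving /ovdt/.
Syllabifying with onset maximization leaves /v/, /d/, /t/ stranded (no codas are permitted; onsets are limited to one consonant).
Inserting the epenthetic vowel yields /v/ → /vo/, /d/ → /do/, /t/ → /to/.

ovodoto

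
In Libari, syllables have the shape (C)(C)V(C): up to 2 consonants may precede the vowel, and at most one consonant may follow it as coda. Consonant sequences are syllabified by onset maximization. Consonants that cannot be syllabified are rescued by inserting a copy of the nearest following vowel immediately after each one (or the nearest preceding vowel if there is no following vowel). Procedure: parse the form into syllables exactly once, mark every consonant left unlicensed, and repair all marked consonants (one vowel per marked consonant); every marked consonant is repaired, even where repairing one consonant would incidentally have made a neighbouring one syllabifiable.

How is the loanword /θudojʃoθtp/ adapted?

θudojʃoθtopo

Syllabifying with onset maximization leaves /t/, /p/ stranded (at most one coda consonant is licensed; onsets may contain at most 2 consonants).
Inserting the epenthetic vowel yields /t/ → /to/, /p/ → /po/.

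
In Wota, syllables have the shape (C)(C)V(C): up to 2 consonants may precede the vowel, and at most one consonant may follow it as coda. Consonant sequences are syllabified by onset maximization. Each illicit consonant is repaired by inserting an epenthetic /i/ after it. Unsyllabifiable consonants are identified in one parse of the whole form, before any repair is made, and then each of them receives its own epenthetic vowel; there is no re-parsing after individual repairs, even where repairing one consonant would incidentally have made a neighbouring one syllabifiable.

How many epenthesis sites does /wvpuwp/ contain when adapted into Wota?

2

The unsyllabifiable consonants are /w/, /p/; each receives one epenthetic vowel.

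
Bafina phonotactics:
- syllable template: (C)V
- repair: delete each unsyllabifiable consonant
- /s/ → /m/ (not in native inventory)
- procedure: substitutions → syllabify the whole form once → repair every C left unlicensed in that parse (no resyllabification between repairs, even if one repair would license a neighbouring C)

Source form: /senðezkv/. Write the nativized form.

Substitution: /s/ → /m/, giving /menðezkv/.
Syllabifying with onset maximization leaves /n/, /z/, /k/, /v/ stranded (no codas are permitted; onsets are limited to one consonant).
Each unlicensed consonant is deleted: /n/, /z/, /k/, /v/.

meðe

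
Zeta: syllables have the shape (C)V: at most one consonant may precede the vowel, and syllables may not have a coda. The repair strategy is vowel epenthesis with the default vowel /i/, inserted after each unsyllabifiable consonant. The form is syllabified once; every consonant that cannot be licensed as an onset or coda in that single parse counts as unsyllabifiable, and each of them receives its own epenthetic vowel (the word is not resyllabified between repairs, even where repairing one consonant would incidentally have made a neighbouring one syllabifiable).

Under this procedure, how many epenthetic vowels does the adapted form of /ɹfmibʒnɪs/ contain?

The unsyllabifiable consonants are /ɹ/, /f/, /b/, /ʒ/, /s/; each receives one epenthetic vowel.

5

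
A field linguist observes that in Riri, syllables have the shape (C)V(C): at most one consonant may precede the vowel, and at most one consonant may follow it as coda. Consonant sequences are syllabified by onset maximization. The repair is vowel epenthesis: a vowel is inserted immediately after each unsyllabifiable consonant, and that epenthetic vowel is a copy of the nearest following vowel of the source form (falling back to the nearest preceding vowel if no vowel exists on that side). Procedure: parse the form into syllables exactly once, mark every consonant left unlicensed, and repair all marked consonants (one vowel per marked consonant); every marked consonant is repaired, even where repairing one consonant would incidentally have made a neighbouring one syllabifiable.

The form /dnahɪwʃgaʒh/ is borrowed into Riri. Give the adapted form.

danahɪwʃagaʒha

The consonants /d/, /ʃ/, /h/ cannot be parsed into a legal (C)V(C) syllable (at most one coda consonant is licensed; onsets are limited to one consonant).
Each unlicensed consonant becomes the onset of a new syllable: /d/ → /da/, /ʃ/ → /ʃa/, /h/ → /ha/.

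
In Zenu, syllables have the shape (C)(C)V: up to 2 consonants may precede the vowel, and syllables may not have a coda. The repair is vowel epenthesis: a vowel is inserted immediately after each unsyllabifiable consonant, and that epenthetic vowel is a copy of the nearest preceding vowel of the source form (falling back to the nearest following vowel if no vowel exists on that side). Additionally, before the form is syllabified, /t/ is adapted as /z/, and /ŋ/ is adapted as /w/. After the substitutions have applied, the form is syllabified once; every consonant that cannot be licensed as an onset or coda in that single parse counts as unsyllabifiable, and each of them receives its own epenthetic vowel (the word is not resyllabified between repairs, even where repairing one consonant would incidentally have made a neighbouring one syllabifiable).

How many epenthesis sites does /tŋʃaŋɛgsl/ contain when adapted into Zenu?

4

After substitution the input is /zwʃawɛgsl/.
The unsyllabifiable consonants are /z/, /g/, /s/, /l/; each receives one epenthetic vowel.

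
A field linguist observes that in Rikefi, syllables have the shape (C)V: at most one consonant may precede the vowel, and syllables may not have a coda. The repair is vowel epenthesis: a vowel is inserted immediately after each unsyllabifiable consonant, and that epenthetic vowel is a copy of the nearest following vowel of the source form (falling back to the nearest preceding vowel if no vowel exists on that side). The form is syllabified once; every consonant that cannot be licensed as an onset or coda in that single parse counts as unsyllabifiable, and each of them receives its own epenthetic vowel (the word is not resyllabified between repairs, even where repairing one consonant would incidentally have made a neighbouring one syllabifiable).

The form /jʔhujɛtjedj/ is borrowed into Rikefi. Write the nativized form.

Under (C)V, the unsyllabifiable consonants are /j/, /ʔ/, /t/, /d/, /j/ (no codas are permitted; onsets are limited to one consonant).
Epenthesis after each stranded consonant: /j/ → /ju/, /ʔ/ → /ʔu/, /t/ → /te/, /d/ → /de/, /j/ → /je/.

juʔuhujɛtejedeje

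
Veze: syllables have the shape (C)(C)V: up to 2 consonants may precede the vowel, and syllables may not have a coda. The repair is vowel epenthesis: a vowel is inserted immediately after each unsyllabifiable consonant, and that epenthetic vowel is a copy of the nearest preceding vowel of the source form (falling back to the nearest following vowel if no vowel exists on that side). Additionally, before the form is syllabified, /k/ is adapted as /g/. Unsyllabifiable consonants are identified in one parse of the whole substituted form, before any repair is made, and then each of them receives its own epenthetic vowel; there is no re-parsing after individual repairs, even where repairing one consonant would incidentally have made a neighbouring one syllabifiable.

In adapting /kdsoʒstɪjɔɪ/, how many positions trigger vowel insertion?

2

After substitution the input is /gdsoʒstɪjɔɪ/.
The unsyllabifiable consonants are /g/, /ʒ/; each receives one epenthetic vowel.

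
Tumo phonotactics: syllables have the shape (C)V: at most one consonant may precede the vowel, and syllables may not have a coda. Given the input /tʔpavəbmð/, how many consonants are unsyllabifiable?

Syllabifying with onset maximization leaves /t/, /ʔ/, /b/, /m/, /ð/ stranded (no codas are permitted; onsets are limited to one consonant).

5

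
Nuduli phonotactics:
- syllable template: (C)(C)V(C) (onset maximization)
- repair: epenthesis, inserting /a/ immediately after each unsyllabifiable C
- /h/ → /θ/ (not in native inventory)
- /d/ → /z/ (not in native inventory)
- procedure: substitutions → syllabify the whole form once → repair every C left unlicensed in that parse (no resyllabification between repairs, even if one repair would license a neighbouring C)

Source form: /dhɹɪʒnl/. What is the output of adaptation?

Substitution: /d/ → /z/, /h/ → /θ/, giving /zθɹɪʒnl/.
Under (C)(C)V(C), the unsyllabifiable consonants are /z/, /n/, /l/ (at most one coda consonant is licensed; onsets may contain at most 2 consonants).
Inserting the epenthetic vowel yields /z/ → /za/, /n/ → /na/, /l/ → /la/.

zaθɹɪʒnala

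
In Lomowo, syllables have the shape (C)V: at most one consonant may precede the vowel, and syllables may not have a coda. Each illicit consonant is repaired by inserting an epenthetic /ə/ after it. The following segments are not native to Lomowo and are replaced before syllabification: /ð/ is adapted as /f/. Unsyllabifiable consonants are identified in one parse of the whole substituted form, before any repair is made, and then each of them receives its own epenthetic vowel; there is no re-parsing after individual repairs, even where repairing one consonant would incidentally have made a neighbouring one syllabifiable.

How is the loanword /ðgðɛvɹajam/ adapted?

fəgəfɛvəɹajamə

Substitution: /ð/ → /f/, giving /fgfɛvɹajam/.
Syllabifying with onset maximization leaves /f/, /g/, /v/, /m/ stranded (no codas are permitted; onsets are limited to one consonant).
Inserting the epenthetic vowel yields /f/ → /fə/, /g/ → /gə/, /v/ → /və/, /m/ → /mə/.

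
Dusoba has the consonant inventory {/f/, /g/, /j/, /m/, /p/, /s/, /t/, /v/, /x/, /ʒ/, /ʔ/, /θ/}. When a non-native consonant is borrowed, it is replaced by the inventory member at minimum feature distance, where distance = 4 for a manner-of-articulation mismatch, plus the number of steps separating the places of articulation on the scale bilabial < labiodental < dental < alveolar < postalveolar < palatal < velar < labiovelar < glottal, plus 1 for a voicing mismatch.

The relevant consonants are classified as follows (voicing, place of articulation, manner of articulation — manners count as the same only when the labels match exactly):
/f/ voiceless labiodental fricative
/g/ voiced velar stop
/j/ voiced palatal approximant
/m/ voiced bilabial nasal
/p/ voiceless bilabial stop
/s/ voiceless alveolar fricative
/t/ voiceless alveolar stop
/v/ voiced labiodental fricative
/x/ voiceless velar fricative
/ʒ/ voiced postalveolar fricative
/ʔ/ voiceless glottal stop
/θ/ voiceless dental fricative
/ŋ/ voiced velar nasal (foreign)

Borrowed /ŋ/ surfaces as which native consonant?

/g/ is closest: manner differs (nasal→stop, +4), place distance 0 (velar→velar), same voicing; total 4. Next closest is /j/ at distance 5.

g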